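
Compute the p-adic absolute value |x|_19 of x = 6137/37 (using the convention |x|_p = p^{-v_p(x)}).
|6137/37|_19 = 1/361

Step 1 — compute v_19(x) by factoring powers of 19 out of the numerator and denominator: v_19(6137/37) = 2. Step 2 — apply |x|_p = p^{-v_p(x)} = 19^{-2} = 1/361.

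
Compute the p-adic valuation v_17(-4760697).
v_17(-4760697) = 4

v_17(n) is the largest exponent k such that 17^k divides n. Factor out: -4760697 = -17^4 · 57. (Sign doesn't affect v_p.) So v_17(-4760697) = 4.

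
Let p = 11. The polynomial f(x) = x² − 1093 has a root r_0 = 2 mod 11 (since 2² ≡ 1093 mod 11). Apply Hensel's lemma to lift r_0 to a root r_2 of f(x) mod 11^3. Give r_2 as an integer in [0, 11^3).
r_2 = 607 (mod 1331)

Hensel's recurrence: r_{i+1} = r_i − f(r_i)·(f′(r_i))^{-1} mod 11^{i+2}, with f′(x) = 2x. Iterate:
  r_0 = 2 (mod 11)
  r_1 = 2 (mod 121)
  r_2 = 607 (mod 1331)
Final: r_2 = 607, and one checks f(r_2) ≡ 0 mod 11^3.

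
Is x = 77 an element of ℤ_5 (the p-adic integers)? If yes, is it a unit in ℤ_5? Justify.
x ∈ ℤ_5^× (unit); v_5(x) = 0

ℤ_5 = {x ∈ ℚ_5 : v_5(x) ≥ 0} and ℤ_5^× = {x ∈ ℤ_5 : v_5(x) = 0}. Here v_5(77) = v_5(num) − v_5(den) = 0; compare against these criteria.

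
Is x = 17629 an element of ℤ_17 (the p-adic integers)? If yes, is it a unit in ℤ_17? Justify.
x ∈ ℤ_17 but not a unit; v_17(x) = 2 > 0

ℤ_17 = {x ∈ ℚ_17 : v_17(x) ≥ 0} and ℤ_17^× = {x ∈ ℤ_17 : v_17(x) = 0}. Here v_17(17629) = v_17(num) − v_17(den) = 2; compare against these criteria.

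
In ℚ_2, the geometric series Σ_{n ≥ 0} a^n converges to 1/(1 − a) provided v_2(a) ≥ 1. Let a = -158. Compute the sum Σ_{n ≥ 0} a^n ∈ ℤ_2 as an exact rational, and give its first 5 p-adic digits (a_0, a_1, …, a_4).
Σ a^n = 1/(1 − a) = 1/159;  first 5 digits = (1, 1, 1, 1, 1)

v_2(a) = 1 ≥ 1, so the series converges in ℤ_2 to 1/(1 − a) = 1/(1 − (-158)) = 1/159. Expand this rational in ℤ_2: compute digits iteratively via d_i = x_i mod 2, x_{i+1} = (x_i − d_i)/2. The first 5 digits are (1, 1, 1, 1, 1).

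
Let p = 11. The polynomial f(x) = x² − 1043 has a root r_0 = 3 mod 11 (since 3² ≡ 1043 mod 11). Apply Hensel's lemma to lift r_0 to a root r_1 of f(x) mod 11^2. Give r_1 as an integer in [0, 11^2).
r_1 = 14 (mod 121)

Hensel's recurrence: r_{i+1} = r_i − f(r_i)·(f′(r_i))^{-1} mod 11^{i+2}, with f′(x) = 2x. Iterate:
  r_0 = 3 (mod 11)
  r_1 = 14 (mod 121)
Final: r_1 = 14, and one checks f(r_1) ≡ 0 mod 11^2.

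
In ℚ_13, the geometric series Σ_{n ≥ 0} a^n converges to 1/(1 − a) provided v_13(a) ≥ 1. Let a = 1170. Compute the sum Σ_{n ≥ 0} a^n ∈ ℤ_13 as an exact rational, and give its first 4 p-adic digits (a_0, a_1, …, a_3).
Σ a^n = 1/(1 − a) = -1/1169;  first 4 digits = (1, 12, 7, 11)

v_13(a) = 1 ≥ 1, so the series converges in ℤ_13 to 1/(1 − a) = 1/(1 − 1170) = -1/1169. Expand this rational in ℤ_13: compute digits iteratively via d_i = x_i mod 13, x_{i+1} = (x_i − d_i)/13. The first 4 digits are (1, 12, 7, 11).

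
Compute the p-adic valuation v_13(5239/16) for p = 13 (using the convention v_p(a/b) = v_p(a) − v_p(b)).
v_13(5239/16) = 2

Factor powers of 13 from the numerator and denominator of the reduced fraction: 5239 = 13^2 · 31 and 16 = 13^0 · 16. Apply v_p(a/b) = v_p(a) − v_p(b): v_13(5239/16) = 2 − 0 = 2.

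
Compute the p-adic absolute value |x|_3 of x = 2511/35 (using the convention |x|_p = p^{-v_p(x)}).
|2511/35|_3 = 1/81

Step 1 — compute v_3(x) by factoring powers of 3 out of the numerator and denominator: v_3(2511/35) = 4. Step 2 — apply |x|_p = p^{-v_p(x)} = 3^{-4} = 1/81.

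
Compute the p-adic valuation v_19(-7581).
v_19(-7581) = 2

v_19(n) is the largest exponent k such that 19^k divides n. Factor out: -7581 = -19^2 · 21. (Sign doesn't affect v_p.) So v_19(-7581) = 2.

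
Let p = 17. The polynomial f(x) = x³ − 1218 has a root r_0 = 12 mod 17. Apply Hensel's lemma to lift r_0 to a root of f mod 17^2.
r_1 = 63 (mod 289)

Hensel: r_{i+1} = r_i − f(r_i)/f′(r_i) mod 17^{i+2}, where f′(x) = 3x². Iterate:
  r_0 = 12 (mod 17)
  r_1 = 63 (mod 289)
Final: r = 63 with f(r) ≡ 0 mod 17^2.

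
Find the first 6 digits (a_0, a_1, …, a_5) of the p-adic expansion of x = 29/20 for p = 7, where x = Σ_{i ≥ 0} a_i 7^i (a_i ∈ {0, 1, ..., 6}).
(a_0, …, a_5) = (6, 6, 5, 3, 4, 6)

v_7(29/20) = 0 (numerator and denominator both coprime to 7), so x ∈ ℤ_7^×. Compute digits iteratively via a_i = x_i mod 7, x_{i+1} = (x_i − a_i)/7, with x_0 = x:
  x_0 = 29/20;  a_0 = 6;  x_1 = (x_0 − 6)/7 = -13/20
  x_1 = -13/20;  a_1 = 6;  x_2 = (x_1 − 6)/7 = -19/20
  x_2 = -19/20;  a_2 = 5;  x_3 = (x_2 − 5)/7 = -17/20
  x_3 = -17/20;  a_3 = 3;  x_4 = (x_3 − 3)/7 = -11/20
  x_4 = -11/20;  a_4 = 4;  x_5 = (x_4 − 4)/7 = -13/20
  x_5 = -13/20;  a_5 = 6;  x_6 = (x_5 − 6)/7 = -19/20
Digits: (6, 6, 5, 3, 4, 6).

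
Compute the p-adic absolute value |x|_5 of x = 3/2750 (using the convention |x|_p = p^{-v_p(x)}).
|3/2750|_5 = 125

Step 1 — compute v_5(x) by factoring powers of 5 out of the numerator and denominator: v_5(3/2750) = -3. Step 2 — apply |x|_p = p^{-v_p(x)} = 5^{3} = 125.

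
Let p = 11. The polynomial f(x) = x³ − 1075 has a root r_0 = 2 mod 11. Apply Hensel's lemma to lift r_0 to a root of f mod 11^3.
r_2 = 1069 (mod 1331)

Hensel: r_{i+1} = r_i − f(r_i)/f′(r_i) mod 11^{i+2}, where f′(x) = 3x². Iterate:
  r_0 = 2 (mod 11)
  r_1 = 101 (mod 121)
  r_2 = 1069 (mod 1331)
Final: r = 1069 with f(r) ≡ 0 mod 11^3.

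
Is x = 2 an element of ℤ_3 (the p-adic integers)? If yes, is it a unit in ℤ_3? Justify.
x ∈ ℤ_3^× (unit); v_3(x) = 0

ℤ_3 = {x ∈ ℚ_3 : v_3(x) ≥ 0} and ℤ_3^× = {x ∈ ℤ_3 : v_3(x) = 0}. Here v_3(2) = v_3(num) − v_3(den) = 0; compare against these criteria.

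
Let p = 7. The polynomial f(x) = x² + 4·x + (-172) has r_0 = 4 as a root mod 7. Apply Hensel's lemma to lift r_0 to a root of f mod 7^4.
r_3 = 865 (mod 2401)

Hensel: r_{i+1} = r_i − f(r_i)·(f′(r_i))^{-1} mod 7^{i+2}, f′(x) = 2x + 4. Iterate:
  r_0 = 4 (mod 7)
  r_1 = 32 (mod 49)
  r_2 = 179 (mod 343)
  r_3 = 865 (mod 2401)
Final: r = 865 satisfies f(r) ≡ 0 mod 7^4.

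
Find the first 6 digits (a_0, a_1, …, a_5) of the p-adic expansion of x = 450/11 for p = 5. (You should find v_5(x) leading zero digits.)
(a_0, …, a_5) = (0, 0, 3, 2, 0, 4)

v_5(450/11) = 2, so a_0 = ... = a_1 = 0. Factor out: x = 5^2 · u with u = 18/11 a unit in ℤ_5. Expand u iteratively via a_{v+i} = u_i mod 5, u_{i+1} = (u_i − a_{v+i})/5:
  u_0 = 18/11;  a_2 = 3;  u_1 = (u_0 − 3)/5 = -3/11
  u_1 = -3/11;  a_3 = 2;  u_2 = (u_1 − 2)/5 = -5/11
  u_2 = -5/11;  a_4 = 0;  u_3 = (u_2 − 0)/5 = -1/11
  u_3 = -1/11;  a_5 = 4;  u_4 = (u_3 − 4)/5 = -9/11
Digits: (0, 0, 3, 2, 0, 4).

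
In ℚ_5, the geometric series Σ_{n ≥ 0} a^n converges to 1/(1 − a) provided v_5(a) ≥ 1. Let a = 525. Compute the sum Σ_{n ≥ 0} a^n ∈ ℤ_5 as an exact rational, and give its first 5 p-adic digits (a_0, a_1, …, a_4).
Σ a^n = 1/(1 − a) = -1/524;  first 5 digits = (1, 0, 1, 4, 1)

v_5(a) = 2 ≥ 1, so the series converges in ℤ_5 to 1/(1 − a) = 1/(1 − 525) = -1/524. Expand this rational in ℤ_5: compute digits iteratively via d_i = x_i mod 5, x_{i+1} = (x_i − d_i)/5. The first 5 digits are (1, 0, 1, 4, 1).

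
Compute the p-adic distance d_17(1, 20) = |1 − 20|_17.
d_17(1, 20) = 1

Step 1 — x − y = 1 − 20 = -19. Step 2 — v_17(-19) = 0 (factor: -19 = −(17^0 · 19); the sign does not affect v_p). Step 3 — |x − y|_17 = 17^{0} = 1.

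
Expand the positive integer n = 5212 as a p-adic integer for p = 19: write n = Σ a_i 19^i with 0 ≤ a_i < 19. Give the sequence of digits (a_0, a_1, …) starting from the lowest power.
(a_0, a_1, …) = (6, 8, 14)

Repeated division by 19 gives the digits low-to-high: 5212 = 6 + 8·19^1 + 14·19^2. Digit sequence: (6, 8, 14).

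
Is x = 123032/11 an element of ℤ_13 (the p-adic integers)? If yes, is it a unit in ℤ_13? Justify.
x ∈ ℤ_13 but not a unit; v_13(x) = 3 > 0

ℤ_13 = {x ∈ ℚ_13 : v_13(x) ≥ 0} and ℤ_13^× = {x ∈ ℤ_13 : v_13(x) = 0}. Here v_13(123032/11) = v_13(num) − v_13(den) = 3; compare against these criteria.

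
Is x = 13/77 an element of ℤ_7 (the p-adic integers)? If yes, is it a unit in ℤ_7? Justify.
x ∉ ℤ_7 (v_7(x) = -1 < 0)

ℤ_7 = {x ∈ ℚ_7 : v_7(x) ≥ 0} and ℤ_7^× = {x ∈ ℤ_7 : v_7(x) = 0}. Here v_7(13/77) = v_7(num) − v_7(den) = -1; compare against these criteria.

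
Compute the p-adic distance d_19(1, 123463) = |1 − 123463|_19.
d_19(1, 123463) = 1/6859

Step 1 — x − y = 1 − 123463 = -123462. Step 2 — v_19(-123462) = 3 (factor: -123462 = −(19^3 · 18); the sign does not affect v_p). Step 3 — |x − y|_19 = 19^{-3} = 1/6859.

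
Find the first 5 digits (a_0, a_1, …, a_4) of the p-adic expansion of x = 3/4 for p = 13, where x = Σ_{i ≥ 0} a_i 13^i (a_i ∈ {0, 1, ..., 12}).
(a_0, …, a_4) = (4, 3, 3, 3, 3)

v_13(3/4) = 0 (numerator and denominator both coprime to 13), so x ∈ ℤ_13^×. Compute digits iteratively via a_i = x_i mod 13, x_{i+1} = (x_i − a_i)/13, with x_0 = x:
  x_0 = 3/4;  a_0 = 4;  x_1 = (x_0 − 4)/13 = -1/4
  x_1 = -1/4;  a_1 = 3;  x_2 = (x_1 − 3)/13 = -1/4
  x_2 = -1/4;  a_2 = 3;  x_3 = (x_2 − 3)/13 = -1/4
  x_3 = -1/4;  a_3 = 3;  x_4 = (x_3 − 3)/13 = -1/4
  x_4 = -1/4;  a_4 = 3;  x_5 = (x_4 − 3)/13 = -1/4
Digits: (4, 3, 3, 3, 3).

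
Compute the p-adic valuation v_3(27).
v_3(27) = 3

v_3(n) is the largest exponent k such that 3^k divides n. Factor out: 27 = 3^3 · 1. (Sign doesn't affect v_p.) So v_3(27) = 3.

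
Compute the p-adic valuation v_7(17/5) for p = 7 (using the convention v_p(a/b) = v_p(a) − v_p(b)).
v_7(17/5) = 0

Factor powers of 7 from the numerator and denominator of the reduced fraction: 17 = 7^0 · 17 and 5 = 7^0 · 5. Apply v_p(a/b) = v_p(a) − v_p(b): v_7(17/5) = 0 − 0 = 0.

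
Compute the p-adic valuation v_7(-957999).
v_7(-957999) = 5

v_7(n) is the largest exponent k such that 7^k divides n. Factor out: -957999 = -7^5 · 57. (Sign doesn't affect v_p.) So v_7(-957999) = 5.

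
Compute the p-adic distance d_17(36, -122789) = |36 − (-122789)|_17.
d_17(36, -122789) = 1/4913

Step 1 — x − y = 36 − (-122789) = 122825. Step 2 — v_17(122825) = 3 (factor: 122825 = (17^3 · 25); the sign does not affect v_p). Step 3 — |x − y|_17 = 17^{-3} = 1/4913.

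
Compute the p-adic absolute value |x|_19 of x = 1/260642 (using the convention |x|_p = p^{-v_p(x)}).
|1/260642|_19 = 130321

Step 1 — compute v_19(x) by factoring powers of 19 out of the numerator and denominator: v_19(1/260642) = -4. Step 2 — apply |x|_p = p^{-v_p(x)} = 19^{4} = 130321.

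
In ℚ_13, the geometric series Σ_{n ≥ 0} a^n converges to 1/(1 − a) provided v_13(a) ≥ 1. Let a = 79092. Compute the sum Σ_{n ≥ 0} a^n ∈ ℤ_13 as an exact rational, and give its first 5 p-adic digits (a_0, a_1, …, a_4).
Σ a^n = 1/(1 − a) = -1/79091;  first 5 digits = (1, 0, 0, 10, 2)

v_13(a) = 3 ≥ 1, so the series converges in ℤ_13 to 1/(1 − a) = 1/(1 − 79092) = -1/79091. Expand this rational in ℤ_13: compute digits iteratively via d_i = x_i mod 13, x_{i+1} = (x_i − d_i)/13. The first 5 digits are (1, 0, 0, 10, 2).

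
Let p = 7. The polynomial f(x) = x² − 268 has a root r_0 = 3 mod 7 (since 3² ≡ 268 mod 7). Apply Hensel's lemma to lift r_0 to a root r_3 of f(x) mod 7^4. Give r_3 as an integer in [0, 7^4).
r_3 = 528 (mod 2401)

Hensel's recurrence: r_{i+1} = r_i − f(r_i)·(f′(r_i))^{-1} mod 7^{i+2}, with f′(x) = 2x. Iterate:
  r_0 = 3 (mod 7)
  r_1 = 38 (mod 49)
  r_2 = 185 (mod 343)
  r_3 = 528 (mod 2401)
Final: r_3 = 528, and one checks f(r_3) ≡ 0 mod 7^4.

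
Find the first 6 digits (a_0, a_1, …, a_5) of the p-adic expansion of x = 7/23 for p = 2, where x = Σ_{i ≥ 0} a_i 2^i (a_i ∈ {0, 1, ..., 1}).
(a_0, …, a_5) = (1, 0, 0, 0, 1, 0)

v_2(7/23) = 0 (numerator and denominator both coprime to 2), so x ∈ ℤ_2^×. Compute digits iteratively via a_i = x_i mod 2, x_{i+1} = (x_i − a_i)/2, with x_0 = x:
  x_0 = 7/23;  a_0 = 1;  x_1 = (x_0 − 1)/2 = -8/23
  x_1 = -8/23;  a_1 = 0;  x_2 = (x_1 − 0)/2 = -4/23
  x_2 = -4/23;  a_2 = 0;  x_3 = (x_2 − 0)/2 = -2/23
  x_3 = -2/23;  a_3 = 0;  x_4 = (x_3 − 0)/2 = -1/23
  x_4 = -1/23;  a_4 = 1;  x_5 = (x_4 − 1)/2 = -12/23
  x_5 = -12/23;  a_5 = 0;  x_6 = (x_5 − 0)/2 = -6/23
Digits: (1, 0, 0, 0, 1, 0).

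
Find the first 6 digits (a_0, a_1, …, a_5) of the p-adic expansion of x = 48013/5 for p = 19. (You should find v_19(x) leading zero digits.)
(a_0, …, a_5) = (0, 0, 0, 9, 11, 7)

v_19(48013/5) = 3, so a_0 = ... = a_2 = 0. Factor out: x = 19^3 · u with u = 7/5 a unit in ℤ_19. Expand u iteratively via a_{v+i} = u_i mod 19, u_{i+1} = (u_i − a_{v+i})/19:
  u_0 = 7/5;  a_3 = 9;  u_1 = (u_0 − 9)/19 = -2/5
  u_1 = -2/5;  a_4 = 11;  u_2 = (u_1 − 11)/19 = -3/5
  u_2 = -3/5;  a_5 = 7;  u_3 = (u_2 − 7)/19 = -2/5
Digits: (0, 0, 0, 9, 11, 7).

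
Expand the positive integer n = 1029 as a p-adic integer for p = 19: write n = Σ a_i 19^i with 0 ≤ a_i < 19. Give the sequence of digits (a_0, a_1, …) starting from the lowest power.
(a_0, a_1, …) = (3, 16, 2)

Repeated division by 19 gives the digits low-to-high: 1029 = 3 + 16·19^1 + 2·19^2. Digit sequence: (3, 16, 2).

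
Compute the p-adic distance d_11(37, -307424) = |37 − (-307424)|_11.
d_11(37, -307424) = 1/14641

Step 1 — x − y = 37 − (-307424) = 307461. Step 2 — v_11(307461) = 4 (factor: 307461 = (11^4 · 21); the sign does not affect v_p). Step 3 — |x − y|_11 = 11^{-4} = 1/14641.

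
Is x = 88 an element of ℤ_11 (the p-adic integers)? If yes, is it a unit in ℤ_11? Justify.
x ∈ ℤ_11 but not a unit; v_11(x) = 1 > 0

ℤ_11 = {x ∈ ℚ_11 : v_11(x) ≥ 0} and ℤ_11^× = {x ∈ ℤ_11 : v_11(x) = 0}. Here v_11(88) = v_11(num) − v_11(den) = 1; compare against these criteria.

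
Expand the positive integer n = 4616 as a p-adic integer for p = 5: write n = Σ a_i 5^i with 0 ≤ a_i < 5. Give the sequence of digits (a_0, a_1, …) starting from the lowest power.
(a_0, a_1, …) = (1, 3, 4, 1, 2, 1)

Repeated division by 5 gives the digits low-to-high: 4616 = 1 + 3·5^1 + 4·5^2 + 1·5^3 + 2·5^4 + 1·5^5. Digit sequence: (1, 3, 4, 1, 2, 1).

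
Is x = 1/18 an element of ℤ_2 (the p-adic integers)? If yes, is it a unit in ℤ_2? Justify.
x ∉ ℤ_2 (v_2(x) = -1 < 0)

ℤ_2 = {x ∈ ℚ_2 : v_2(x) ≥ 0} and ℤ_2^× = {x ∈ ℤ_2 : v_2(x) = 0}. Here v_2(1/18) = v_2(num) − v_2(den) = -1; compare against these criteria.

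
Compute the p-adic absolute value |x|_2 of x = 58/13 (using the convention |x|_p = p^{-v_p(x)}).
|58/13|_2 = 1/2

Step 1 — compute v_2(x) by factoring powers of 2 out of the numerator and denominator: v_2(58/13) = 1. Step 2 — apply |x|_p = p^{-v_p(x)} = 2^{-1} = 1/2.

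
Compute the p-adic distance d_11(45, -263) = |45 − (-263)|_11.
d_11(45, -263) = 1/11

Step 1 — x − y = 45 − (-263) = 308. Step 2 — v_11(308) = 1 (factor: 308 = (11^1 · 28); the sign does not affect v_p). Step 3 — |x − y|_11 = 11^{-1} = 1/11.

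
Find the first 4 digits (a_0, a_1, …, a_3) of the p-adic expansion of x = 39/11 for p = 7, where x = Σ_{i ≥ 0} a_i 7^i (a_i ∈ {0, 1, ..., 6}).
(a_0, …, a_3) = (1, 1, 5, 5)

v_7(39/11) = 0 (numerator and denominator both coprime to 7), so x ∈ ℤ_7^×. Compute digits iteratively via a_i = x_i mod 7, x_{i+1} = (x_i − a_i)/7, with x_0 = x:
  x_0 = 39/11;  a_0 = 1;  x_1 = (x_0 − 1)/7 = 4/11
  x_1 = 4/11;  a_1 = 1;  x_2 = (x_1 − 1)/7 = -1/11
  x_2 = -1/11;  a_2 = 5;  x_3 = (x_2 − 5)/7 = -8/11
  x_3 = -8/11;  a_3 = 5;  x_4 = (x_3 − 5)/7 = -9/11
Digits: (1, 1, 5, 5).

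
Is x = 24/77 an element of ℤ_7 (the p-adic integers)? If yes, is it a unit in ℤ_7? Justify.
x ∉ ℤ_7 (v_7(x) = -1 < 0)

ℤ_7 = {x ∈ ℚ_7 : v_7(x) ≥ 0} and ℤ_7^× = {x ∈ ℤ_7 : v_7(x) = 0}. Here v_7(24/77) = v_7(num) − v_7(den) = -1; compare against these criteria.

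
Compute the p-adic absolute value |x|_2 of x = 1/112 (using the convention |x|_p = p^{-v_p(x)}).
|1/112|_2 = 16

Step 1 — compute v_2(x) by factoring powers of 2 out of the numerator and denominator: v_2(1/112) = -4. Step 2 — apply |x|_p = p^{-v_p(x)} = 2^{4} = 16.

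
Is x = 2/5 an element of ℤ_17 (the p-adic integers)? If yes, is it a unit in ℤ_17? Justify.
x ∈ ℤ_17^× (unit); v_17(x) = 0

ℤ_17 = {x ∈ ℚ_17 : v_17(x) ≥ 0} and ℤ_17^× = {x ∈ ℤ_17 : v_17(x) = 0}. Here v_17(2/5) = v_17(num) − v_17(den) = 0; compare against these criteria.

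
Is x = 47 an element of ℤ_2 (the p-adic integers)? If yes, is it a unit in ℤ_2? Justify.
x ∈ ℤ_2^× (unit); v_2(x) = 0

ℤ_2 = {x ∈ ℚ_2 : v_2(x) ≥ 0} and ℤ_2^× = {x ∈ ℤ_2 : v_2(x) = 0}. Here v_2(47) = v_2(num) − v_2(den) = 0; compare against these criteria.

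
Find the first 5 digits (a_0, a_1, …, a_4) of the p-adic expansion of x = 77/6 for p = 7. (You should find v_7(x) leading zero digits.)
(a_0, …, a_4) = (0, 3, 1, 1, 1)

v_7(77/6) = 1, so a_0 = ... = a_0 = 0. Factor out: x = 7^1 · u with u = 11/6 a unit in ℤ_7. Expand u iteratively via a_{v+i} = u_i mod 7, u_{i+1} = (u_i − a_{v+i})/7:
  u_0 = 11/6;  a_1 = 3;  u_1 = (u_0 − 3)/7 = -1/6
  u_1 = -1/6;  a_2 = 1;  u_2 = (u_1 − 1)/7 = -1/6
  u_2 = -1/6;  a_3 = 1;  u_3 = (u_2 − 1)/7 = -1/6
  u_3 = -1/6;  a_4 = 1;  u_4 = (u_3 − 1)/7 = -1/6
Digits: (0, 3, 1, 1, 1).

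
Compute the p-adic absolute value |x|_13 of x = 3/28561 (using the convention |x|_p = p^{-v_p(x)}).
|3/28561|_13 = 28561

Step 1 — compute v_13(x) by factoring powers of 13 out of the numerator and denominator: v_13(3/28561) = -4. Step 2 — apply |x|_p = p^{-v_p(x)} = 13^{4} = 28561.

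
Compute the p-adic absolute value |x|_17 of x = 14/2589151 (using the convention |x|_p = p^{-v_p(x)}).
|14/2589151|_17 = 83521

Step 1 — compute v_17(x) by factoring powers of 17 out of the numerator and denominator: v_17(14/2589151) = -4. Step 2 — apply |x|_p = p^{-v_p(x)} = 17^{4} = 83521.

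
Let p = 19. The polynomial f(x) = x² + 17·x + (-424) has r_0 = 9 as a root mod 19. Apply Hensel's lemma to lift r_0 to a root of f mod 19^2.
r_1 = 66 (mod 361)

Hensel: r_{i+1} = r_i − f(r_i)·(f′(r_i))^{-1} mod 19^{i+2}, f′(x) = 2x + 17. Iterate:
  r_0 = 9 (mod 19)
  r_1 = 66 (mod 361)
Final: r = 66 satisfies f(r) ≡ 0 mod 19^2.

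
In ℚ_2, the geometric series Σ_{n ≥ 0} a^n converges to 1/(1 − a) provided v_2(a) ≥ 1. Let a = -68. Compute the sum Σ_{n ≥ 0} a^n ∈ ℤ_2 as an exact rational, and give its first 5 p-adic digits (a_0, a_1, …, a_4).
Σ a^n = 1/(1 − a) = 1/69;  first 5 digits = (1, 0, 1, 1, 0)

v_2(a) = 2 ≥ 1, so the series converges in ℤ_2 to 1/(1 − a) = 1/(1 − (-68)) = 1/69. Expand this rational in ℤ_2: compute digits iteratively via d_i = x_i mod 2, x_{i+1} = (x_i − d_i)/2. The first 5 digits are (1, 0, 1, 1, 0).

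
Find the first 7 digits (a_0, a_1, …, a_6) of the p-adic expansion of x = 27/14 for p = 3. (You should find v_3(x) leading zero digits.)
(a_0, …, a_6) = (0, 0, 0, 2, 0, 0, 1)

v_3(27/14) = 3, so a_0 = ... = a_2 = 0. Factor out: x = 3^3 · u with u = 1/14 a unit in ℤ_3. Expand u iteratively via a_{v+i} = u_i mod 3, u_{i+1} = (u_i − a_{v+i})/3:
  u_0 = 1/14;  a_3 = 2;  u_1 = (u_0 − 2)/3 = -9/14
  u_1 = -9/14;  a_4 = 0;  u_2 = (u_1 − 0)/3 = -3/14
  u_2 = -3/14;  a_5 = 0;  u_3 = (u_2 − 0)/3 = -1/14
  u_3 = -1/14;  a_6 = 1;  u_4 = (u_3 − 1)/3 = -5/14
Digits: (0, 0, 0, 2, 0, 0, 1).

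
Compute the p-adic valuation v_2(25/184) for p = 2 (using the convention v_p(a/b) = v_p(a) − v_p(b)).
v_2(25/184) = -3

Factor powers of 2 from the numerator and denominator of the reduced fraction: 25 = 2^0 · 25 and 184 = 2^3 · 23. Apply v_p(a/b) = v_p(a) − v_p(b): v_2(25/184) = 0 − 3 = -3.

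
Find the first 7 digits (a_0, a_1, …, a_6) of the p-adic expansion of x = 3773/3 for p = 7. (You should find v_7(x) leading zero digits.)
(a_0, …, a_6) = (0, 0, 0, 6, 2, 2, 2)

v_7(3773/3) = 3, so a_0 = ... = a_2 = 0. Factor out: x = 7^3 · u with u = 11/3 a unit in ℤ_7. Expand u iteratively via a_{v+i} = u_i mod 7, u_{i+1} = (u_i − a_{v+i})/7:
  u_0 = 11/3;  a_3 = 6;  u_1 = (u_0 − 6)/7 = -1/3
  u_1 = -1/3;  a_4 = 2;  u_2 = (u_1 − 2)/7 = -1/3
  u_2 = -1/3;  a_5 = 2;  u_3 = (u_2 − 2)/7 = -1/3
  u_3 = -1/3;  a_6 = 2;  u_4 = (u_3 − 2)/7 = -1/3
Digits: (0, 0, 0, 6, 2, 2, 2).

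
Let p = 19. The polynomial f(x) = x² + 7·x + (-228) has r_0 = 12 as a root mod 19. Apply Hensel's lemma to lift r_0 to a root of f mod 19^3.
r_2 = 12 (mod 6859)

Hensel: r_{i+1} = r_i − f(r_i)·(f′(r_i))^{-1} mod 19^{i+2}, f′(x) = 2x + 7. Iterate:
  r_0 = 12 (mod 19)
  r_1 = 12 (mod 361)
  r_2 = 12 (mod 6859)
Final: r = 12 satisfies f(r) ≡ 0 mod 19^3.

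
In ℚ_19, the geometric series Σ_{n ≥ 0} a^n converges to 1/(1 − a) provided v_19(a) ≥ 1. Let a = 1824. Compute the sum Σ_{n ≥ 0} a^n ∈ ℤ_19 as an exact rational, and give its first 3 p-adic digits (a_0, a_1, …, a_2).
Σ a^n = 1/(1 − a) = -1/1823;  first 3 digits = (1, 1, 6)

v_19(a) = 1 ≥ 1, so the series converges in ℤ_19 to 1/(1 − a) = 1/(1 − 1824) = -1/1823. Expand this rational in ℤ_19: compute digits iteratively via d_i = x_i mod 19, x_{i+1} = (x_i − d_i)/19. The first 3 digits are (1, 1, 6).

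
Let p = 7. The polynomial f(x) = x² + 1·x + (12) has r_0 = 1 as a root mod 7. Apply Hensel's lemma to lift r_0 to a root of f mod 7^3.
r_2 = 78 (mod 343)

Hensel: r_{i+1} = r_i − f(r_i)·(f′(r_i))^{-1} mod 7^{i+2}, f′(x) = 2x + 1. Iterate:
  r_0 = 1 (mod 7)
  r_1 = 29 (mod 49)
  r_2 = 78 (mod 343)
Final: r = 78 satisfies f(r) ≡ 0 mod 7^3.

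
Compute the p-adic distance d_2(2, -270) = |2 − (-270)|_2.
d_2(2, -270) = 1/16

Step 1 — x − y = 2 − (-270) = 272. Step 2 — v_2(272) = 4 (factor: 272 = (2^4 · 17); the sign does not affect v_p). Step 3 — |x − y|_2 = 2^{-4} = 1/16.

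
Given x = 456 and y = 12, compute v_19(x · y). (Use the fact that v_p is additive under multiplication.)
v_19(5472) = 1

v_p(x) = 1 (factor: 456 = 19^1 · 24); v_p(y) = 0 (factor: 12 = 19^0 · 12). Additivity: v_p(xy) = v_p(x) + v_p(y) = 1 + 0 = 1. (Direct check: xy = 5472 = 19^1 · (288).)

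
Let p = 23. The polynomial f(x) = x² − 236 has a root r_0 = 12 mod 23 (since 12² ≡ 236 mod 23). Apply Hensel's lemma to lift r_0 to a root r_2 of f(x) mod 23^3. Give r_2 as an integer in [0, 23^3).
r_2 = 1691 (mod 12167)

Hensel's recurrence: r_{i+1} = r_i − f(r_i)·(f′(r_i))^{-1} mod 23^{i+2}, with f′(x) = 2x. Iterate:
  r_0 = 12 (mod 23)
  r_1 = 104 (mod 529)
  r_2 = 1691 (mod 12167)
Final: r_2 = 1691, and one checks f(r_2) ≡ 0 mod 23^3.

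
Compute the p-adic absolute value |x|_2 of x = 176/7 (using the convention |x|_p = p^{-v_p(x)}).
|176/7|_2 = 1/16

Step 1 — compute v_2(x) by factoring powers of 2 out of the numerator and denominator: v_2(176/7) = 4. Step 2 — apply |x|_p = p^{-v_p(x)} = 2^{-4} = 1/16.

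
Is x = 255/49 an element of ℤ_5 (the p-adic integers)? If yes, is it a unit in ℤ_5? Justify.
x ∈ ℤ_5 but not a unit; v_5(x) = 1 > 0

ℤ_5 = {x ∈ ℚ_5 : v_5(x) ≥ 0} and ℤ_5^× = {x ∈ ℤ_5 : v_5(x) = 0}. Here v_5(255/49) = v_5(num) − v_5(den) = 1; compare against these criteria.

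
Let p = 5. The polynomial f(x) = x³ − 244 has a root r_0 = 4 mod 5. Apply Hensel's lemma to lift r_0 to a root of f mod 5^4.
r_3 = 14 (mod 625)

Hensel: r_{i+1} = r_i − f(r_i)/f′(r_i) mod 5^{i+2}, where f′(x) = 3x². Iterate:
  r_0 = 4 (mod 5)
  r_1 = 14 (mod 25)
  r_2 = 14 (mod 125)
  r_3 = 14 (mod 625)
Final: r = 14 with f(r) ≡ 0 mod 5^4.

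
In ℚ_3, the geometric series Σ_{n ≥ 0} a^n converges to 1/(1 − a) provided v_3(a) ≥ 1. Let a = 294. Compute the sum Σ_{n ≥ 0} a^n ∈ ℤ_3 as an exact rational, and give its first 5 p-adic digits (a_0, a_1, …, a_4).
Σ a^n = 1/(1 − a) = -1/293;  first 5 digits = (1, 2, 0, 1, 0)

v_3(a) = 1 ≥ 1, so the series converges in ℤ_3 to 1/(1 − a) = 1/(1 − 294) = -1/293. Expand this rational in ℤ_3: compute digits iteratively via d_i = x_i mod 3, x_{i+1} = (x_i − d_i)/3. The first 5 digits are (1, 2, 0, 1, 0).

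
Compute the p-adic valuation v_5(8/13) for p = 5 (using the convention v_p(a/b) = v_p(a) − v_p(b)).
v_5(8/13) = 0

Factor powers of 5 from the numerator and denominator of the reduced fraction: 8 = 5^0 · 8 and 13 = 5^0 · 13. Apply v_p(a/b) = v_p(a) − v_p(b): v_5(8/13) = 0 − 0 = 0.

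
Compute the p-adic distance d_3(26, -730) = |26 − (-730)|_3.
d_3(26, -730) = 1/27

Step 1 — x − y = 26 − (-730) = 756. Step 2 — v_3(756) = 3 (factor: 756 = (3^3 · 28); the sign does not affect v_p). Step 3 — |x − y|_3 = 3^{-3} = 1/27.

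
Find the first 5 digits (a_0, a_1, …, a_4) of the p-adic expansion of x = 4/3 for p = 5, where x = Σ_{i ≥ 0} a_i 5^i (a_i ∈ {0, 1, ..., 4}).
(a_0, …, a_4) = (3, 3, 1, 3, 1)

v_5(4/3) = 0 (numerator and denominator both coprime to 5), so x ∈ ℤ_5^×. Compute digits iteratively via a_i = x_i mod 5, x_{i+1} = (x_i − a_i)/5, with x_0 = x:
  x_0 = 4/3;  a_0 = 3;  x_1 = (x_0 − 3)/5 = -1/3
  x_1 = -1/3;  a_1 = 3;  x_2 = (x_1 − 3)/5 = -2/3
  x_2 = -2/3;  a_2 = 1;  x_3 = (x_2 − 1)/5 = -1/3
  x_3 = -1/3;  a_3 = 3;  x_4 = (x_3 − 3)/5 = -2/3
  x_4 = -2/3;  a_4 = 1;  x_5 = (x_4 − 1)/5 = -1/3
Digits: (3, 3, 1, 3, 1).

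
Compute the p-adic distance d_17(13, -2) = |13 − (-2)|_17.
d_17(13, -2) = 1

Step 1 — x − y = 13 − (-2) = 15. Step 2 — v_17(15) = 0 (factor: 15 = (17^0 · 15); the sign does not affect v_p). Step 3 — |x − y|_17 = 17^{0} = 1.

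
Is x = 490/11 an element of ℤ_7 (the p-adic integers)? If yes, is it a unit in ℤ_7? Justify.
x ∈ ℤ_7 but not a unit; v_7(x) = 2 > 0

ℤ_7 = {x ∈ ℚ_7 : v_7(x) ≥ 0} and ℤ_7^× = {x ∈ ℤ_7 : v_7(x) = 0}. Here v_7(490/11) = v_7(num) − v_7(den) = 2; compare against these criteria.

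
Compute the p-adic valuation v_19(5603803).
v_19(5603803) = 4

v_19(n) is the largest exponent k such that 19^k divides n. Factor out: 5603803 = 19^4 · 43. (Sign doesn't affect v_p.) So v_19(5603803) = 4.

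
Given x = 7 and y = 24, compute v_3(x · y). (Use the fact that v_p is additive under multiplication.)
v_3(168) = 1

v_p(x) = 0 (factor: 7 = 3^0 · 7); v_p(y) = 1 (factor: 24 = 3^1 · 8). Additivity: v_p(xy) = v_p(x) + v_p(y) = 0 + 1 = 1. (Direct check: xy = 168 = 3^1 · (56).)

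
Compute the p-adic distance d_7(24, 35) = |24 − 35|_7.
d_7(24, 35) = 1

Step 1 — x − y = 24 − 35 = -11. Step 2 — v_7(-11) = 0 (factor: -11 = −(7^0 · 11); the sign does not affect v_p). Step 3 — |x − y|_7 = 7^{0} = 1.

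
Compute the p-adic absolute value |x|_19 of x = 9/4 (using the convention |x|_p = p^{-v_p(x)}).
|9/4|_19 = 1

Step 1 — compute v_19(x) by factoring powers of 19 out of the numerator and denominator: v_19(9/4) = 0. Step 2 — apply |x|_p = p^{-v_p(x)} = 19^{0} = 1.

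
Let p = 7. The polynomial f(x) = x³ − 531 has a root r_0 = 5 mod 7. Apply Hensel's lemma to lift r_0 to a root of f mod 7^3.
r_2 = 243 (mod 343)

Hensel: r_{i+1} = r_i − f(r_i)/f′(r_i) mod 7^{i+2}, where f′(x) = 3x². Iterate:
  r_0 = 5 (mod 7)
  r_1 = 47 (mod 49)
  r_2 = 243 (mod 343)
Final: r = 243 with f(r) ≡ 0 mod 7^3.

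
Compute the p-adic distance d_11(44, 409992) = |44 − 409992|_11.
d_11(44, 409992) = 1/14641

Step 1 — x − y = 44 − 409992 = -409948. Step 2 — v_11(-409948) = 4 (factor: -409948 = −(11^4 · 28); the sign does not affect v_p). Step 3 — |x − y|_11 = 11^{-4} = 1/14641.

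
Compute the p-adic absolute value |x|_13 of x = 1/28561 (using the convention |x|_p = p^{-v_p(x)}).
|1/28561|_13 = 28561

Step 1 — compute v_13(x) by factoring powers of 13 out of the numerator and denominator: v_13(1/28561) = -4. Step 2 — apply |x|_p = p^{-v_p(x)} = 13^{4} = 28561.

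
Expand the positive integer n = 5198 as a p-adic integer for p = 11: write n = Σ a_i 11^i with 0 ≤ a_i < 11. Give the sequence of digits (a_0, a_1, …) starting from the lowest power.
(a_0, a_1, …) = (6, 10, 9, 3)

Repeated division by 11 gives the digits low-to-high: 5198 = 6 + 10·11^1 + 9·11^2 + 3·11^3. Digit sequence: (6, 10, 9, 3).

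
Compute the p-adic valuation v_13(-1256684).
v_13(-1256684) = 4

v_13(n) is the largest exponent k such that 13^k divides n. Factor out: -1256684 = -13^4 · 44. (Sign doesn't affect v_p.) So v_13(-1256684) = 4.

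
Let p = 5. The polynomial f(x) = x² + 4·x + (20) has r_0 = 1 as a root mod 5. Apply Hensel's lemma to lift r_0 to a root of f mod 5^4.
r_3 = 101 (mod 625)

Hensel: r_{i+1} = r_i − f(r_i)·(f′(r_i))^{-1} mod 5^{i+2}, f′(x) = 2x + 4. Iterate:
  r_0 = 1 (mod 5)
  r_1 = 1 (mod 25)
  r_2 = 101 (mod 125)
  r_3 = 101 (mod 625)
Final: r = 101 satisfies f(r) ≡ 0 mod 5^4.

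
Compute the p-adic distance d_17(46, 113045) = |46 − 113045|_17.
d_17(46, 113045) = 1/4913

Step 1 — x − y = 46 − 113045 = -112999. Step 2 — v_17(-112999) = 3 (factor: -112999 = −(17^3 · 23); the sign does not affect v_p). Step 3 — |x − y|_17 = 17^{-3} = 1/4913.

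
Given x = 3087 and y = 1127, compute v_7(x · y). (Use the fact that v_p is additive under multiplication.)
v_7(3479049) = 5

v_p(x) = 3 (factor: 3087 = 7^3 · 9); v_p(y) = 2 (factor: 1127 = 7^2 · 23). Additivity: v_p(xy) = v_p(x) + v_p(y) = 3 + 2 = 5. (Direct check: xy = 3479049 = 7^5 · (207).)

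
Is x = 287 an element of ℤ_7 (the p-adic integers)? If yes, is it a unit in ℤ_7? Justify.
x ∈ ℤ_7 but not a unit; v_7(x) = 1 > 0

ℤ_7 = {x ∈ ℚ_7 : v_7(x) ≥ 0} and ℤ_7^× = {x ∈ ℤ_7 : v_7(x) = 0}. Here v_7(287) = v_7(num) − v_7(den) = 1; compare against these criteria.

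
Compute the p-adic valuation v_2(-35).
v_2(-35) = 0

v_2(n) is the largest exponent k such that 2^k divides n. Factor out: -35 = -2^0 · 35. (Sign doesn't affect v_p.) So v_2(-35) = 0.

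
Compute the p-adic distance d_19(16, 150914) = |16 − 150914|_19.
d_19(16, 150914) = 1/6859

Step 1 — x − y = 16 − 150914 = -150898. Step 2 — v_19(-150898) = 3 (factor: -150898 = −(19^3 · 22); the sign does not affect v_p). Step 3 — |x − y|_19 = 19^{-3} = 1/6859.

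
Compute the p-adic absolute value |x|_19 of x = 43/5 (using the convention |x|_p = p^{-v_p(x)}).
|43/5|_19 = 1

Step 1 — compute v_19(x) by factoring powers of 19 out of the numerator and denominator: v_19(43/5) = 0. Step 2 — apply |x|_p = p^{-v_p(x)} = 19^{0} = 1.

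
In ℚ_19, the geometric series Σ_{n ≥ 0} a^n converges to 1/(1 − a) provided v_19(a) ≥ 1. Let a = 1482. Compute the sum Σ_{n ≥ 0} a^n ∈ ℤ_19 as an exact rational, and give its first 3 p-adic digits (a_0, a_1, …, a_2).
Σ a^n = 1/(1 − a) = -1/1481;  first 3 digits = (1, 2, 8)

v_19(a) = 1 ≥ 1, so the series converges in ℤ_19 to 1/(1 − a) = 1/(1 − 1482) = -1/1481. Expand this rational in ℤ_19: compute digits iteratively via d_i = x_i mod 19, x_{i+1} = (x_i − d_i)/19. The first 3 digits are (1, 2, 8).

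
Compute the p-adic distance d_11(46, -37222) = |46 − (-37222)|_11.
d_11(46, -37222) = 1/1331

Step 1 — x − y = 46 − (-37222) = 37268. Step 2 — v_11(37268) = 3 (factor: 37268 = (11^3 · 28); the sign does not affect v_p). Step 3 — |x − y|_11 = 11^{-3} = 1/1331.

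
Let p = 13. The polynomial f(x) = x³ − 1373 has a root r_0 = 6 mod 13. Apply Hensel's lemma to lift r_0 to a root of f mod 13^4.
r_3 = 20871 (mod 28561)

Hensel: r_{i+1} = r_i − f(r_i)/f′(r_i) mod 13^{i+2}, where f′(x) = 3x². Iterate:
  r_0 = 6 (mod 13)
  r_1 = 84 (mod 169)
  r_2 = 1098 (mod 2197)
  r_3 = 20871 (mod 28561)
Final: r = 20871 with f(r) ≡ 0 mod 13^4.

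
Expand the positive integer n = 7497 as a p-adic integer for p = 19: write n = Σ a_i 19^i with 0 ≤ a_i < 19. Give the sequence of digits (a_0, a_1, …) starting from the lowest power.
(a_0, a_1, …) = (11, 14, 1, 1)

Repeated division by 19 gives the digits low-to-high: 7497 = 11 + 14·19^1 + 1·19^2 + 1·19^3. Digit sequence: (11, 14, 1, 1).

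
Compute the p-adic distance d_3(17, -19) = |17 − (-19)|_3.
d_3(17, -19) = 1/9

Step 1 — x − y = 17 − (-19) = 36. Step 2 — v_3(36) = 2 (factor: 36 = (3^2 · 4); the sign does not affect v_p). Step 3 — |x − y|_3 = 3^{-2} = 1/9.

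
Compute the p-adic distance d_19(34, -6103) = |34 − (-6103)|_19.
d_19(34, -6103) = 1/361

Step 1 — x − y = 34 − (-6103) = 6137. Step 2 — v_19(6137) = 2 (factor: 6137 = (19^2 · 17); the sign does not affect v_p). Step 3 — |x − y|_19 = 19^{-2} = 1/361.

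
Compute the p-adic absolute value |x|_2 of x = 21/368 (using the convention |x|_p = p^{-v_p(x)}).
|21/368|_2 = 16

Step 1 — compute v_2(x) by factoring powers of 2 out of the numerator and denominator: v_2(21/368) = -4. Step 2 — apply |x|_p = p^{-v_p(x)} = 2^{4} = 16.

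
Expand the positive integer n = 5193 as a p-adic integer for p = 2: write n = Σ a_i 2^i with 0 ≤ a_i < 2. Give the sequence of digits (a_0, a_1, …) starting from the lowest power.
(a_0, a_1, …) = (1, 0, 0, 1, 0, 0, 1, 0, 0, 0, 1, 0, 1)

Repeated division by 2 gives the digits low-to-high: 5193 = 1 + 1·2^3 + 1·2^6 + 1·2^10 + 1·2^12. Digit sequence: (1, 0, 0, 1, 0, 0, 1, 0, 0, 0, 1, 0, 1).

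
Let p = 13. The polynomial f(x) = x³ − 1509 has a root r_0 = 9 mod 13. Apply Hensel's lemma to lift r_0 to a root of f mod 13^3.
r_2 = 1673 (mod 2197)

Hensel: r_{i+1} = r_i − f(r_i)/f′(r_i) mod 13^{i+2}, where f′(x) = 3x². Iterate:
  r_0 = 9 (mod 13)
  r_1 = 152 (mod 169)
  r_2 = 1673 (mod 2197)
Final: r = 1673 with f(r) ≡ 0 mod 13^3.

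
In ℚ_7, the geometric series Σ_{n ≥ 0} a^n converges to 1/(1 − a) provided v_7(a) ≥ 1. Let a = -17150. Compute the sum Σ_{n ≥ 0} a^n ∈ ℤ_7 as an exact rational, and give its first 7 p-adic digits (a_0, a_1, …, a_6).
Σ a^n = 1/(1 − a) = 1/17151;  first 7 digits = (1, 0, 0, 6, 6, 5, 0)

v_7(a) = 3 ≥ 1, so the series converges in ℤ_7 to 1/(1 − a) = 1/(1 − (-17150)) = 1/17151. Expand this rational in ℤ_7: compute digits iteratively via d_i = x_i mod 7, x_{i+1} = (x_i − d_i)/7. The first 7 digits are (1, 0, 0, 6, 6, 5, 0).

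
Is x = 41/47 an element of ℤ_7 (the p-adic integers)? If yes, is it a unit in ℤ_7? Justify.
x ∈ ℤ_7^× (unit); v_7(x) = 0

ℤ_7 = {x ∈ ℚ_7 : v_7(x) ≥ 0} and ℤ_7^× = {x ∈ ℤ_7 : v_7(x) = 0}. Here v_7(41/47) = v_7(num) − v_7(den) = 0; compare against these criteria.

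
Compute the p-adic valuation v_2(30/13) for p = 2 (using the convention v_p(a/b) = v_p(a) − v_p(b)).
v_2(30/13) = 1

Factor powers of 2 from the numerator and denominator of the reduced fraction: 30 = 2^1 · 15 and 13 = 2^0 · 13. Apply v_p(a/b) = v_p(a) − v_p(b): v_2(30/13) = 1 − 0 = 1.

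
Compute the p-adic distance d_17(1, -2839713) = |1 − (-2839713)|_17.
d_17(1, -2839713) = 1/1419857

Step 1 — x − y = 1 − (-2839713) = 2839714. Step 2 — v_17(2839714) = 5 (factor: 2839714 = (17^5 · 2); the sign does not affect v_p). Step 3 — |x − y|_17 = 17^{-5} = 1/1419857.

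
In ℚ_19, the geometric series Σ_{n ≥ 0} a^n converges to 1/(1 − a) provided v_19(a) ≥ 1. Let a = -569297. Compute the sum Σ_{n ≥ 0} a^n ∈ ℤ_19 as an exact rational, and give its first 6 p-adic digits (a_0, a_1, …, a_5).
Σ a^n = 1/(1 − a) = 1/569298;  first 6 digits = (1, 0, 0, 12, 14, 18)

v_19(a) = 3 ≥ 1, so the series converges in ℤ_19 to 1/(1 − a) = 1/(1 − (-569297)) = 1/569298. Expand this rational in ℤ_19: compute digits iteratively via d_i = x_i mod 19, x_{i+1} = (x_i − d_i)/19. The first 6 digits are (1, 0, 0, 12, 14, 18).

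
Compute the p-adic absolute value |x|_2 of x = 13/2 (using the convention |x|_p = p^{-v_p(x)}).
|13/2|_2 = 2

Step 1 — compute v_2(x) by factoring powers of 2 out of the numerator and denominator: v_2(13/2) = -1. Step 2 — apply |x|_p = p^{-v_p(x)} = 2^{1} = 2.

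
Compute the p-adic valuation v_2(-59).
v_2(-59) = 0

v_2(n) is the largest exponent k such that 2^k divides n. Factor out: -59 = -2^0 · 59. (Sign doesn't affect v_p.) So v_2(-59) = 0.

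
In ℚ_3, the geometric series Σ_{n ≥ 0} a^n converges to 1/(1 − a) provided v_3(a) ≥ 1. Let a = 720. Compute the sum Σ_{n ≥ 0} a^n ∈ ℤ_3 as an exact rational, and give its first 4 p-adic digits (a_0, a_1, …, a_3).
Σ a^n = 1/(1 − a) = -1/719;  first 4 digits = (1, 0, 2, 2)

v_3(a) = 2 ≥ 1, so the series converges in ℤ_3 to 1/(1 − a) = 1/(1 − 720) = -1/719. Expand this rational in ℤ_3: compute digits iteratively via d_i = x_i mod 3, x_{i+1} = (x_i − d_i)/3. The first 4 digits are (1, 0, 2, 2).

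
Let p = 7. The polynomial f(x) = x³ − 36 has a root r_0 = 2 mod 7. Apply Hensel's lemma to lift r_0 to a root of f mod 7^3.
r_2 = 135 (mod 343)

Hensel: r_{i+1} = r_i − f(r_i)/f′(r_i) mod 7^{i+2}, where f′(x) = 3x². Iterate:
  r_0 = 2 (mod 7)
  r_1 = 37 (mod 49)
  r_2 = 135 (mod 343)
Final: r = 135 with f(r) ≡ 0 mod 7^3.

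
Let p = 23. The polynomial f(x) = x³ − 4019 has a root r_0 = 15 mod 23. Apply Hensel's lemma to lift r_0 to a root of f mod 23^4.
r_3 = 13585 (mod 279841)

Hensel: r_{i+1} = r_i − f(r_i)/f′(r_i) mod 23^{i+2}, where f′(x) = 3x². Iterate:
  r_0 = 15 (mod 23)
  r_1 = 360 (mod 529)
  r_2 = 1418 (mod 12167)
  r_3 = 13585 (mod 279841)
Final: r = 13585 with f(r) ≡ 0 mod 23^4.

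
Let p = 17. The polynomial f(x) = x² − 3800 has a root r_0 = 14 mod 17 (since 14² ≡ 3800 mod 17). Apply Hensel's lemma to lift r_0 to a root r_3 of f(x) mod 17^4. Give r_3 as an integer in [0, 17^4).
r_3 = 1918 (mod 83521)

Hensel's recurrence: r_{i+1} = r_i − f(r_i)·(f′(r_i))^{-1} mod 17^{i+2}, with f′(x) = 2x. Iterate:
  r_0 = 14 (mod 17)
  r_1 = 184 (mod 289)
  r_2 = 1918 (mod 4913)
  r_3 = 1918 (mod 83521)
Final: r_3 = 1918, and one checks f(r_3) ≡ 0 mod 17^4.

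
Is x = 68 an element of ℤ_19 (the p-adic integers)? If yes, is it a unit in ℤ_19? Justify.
x ∈ ℤ_19^× (unit); v_19(x) = 0

ℤ_19 = {x ∈ ℚ_19 : v_19(x) ≥ 0} and ℤ_19^× = {x ∈ ℤ_19 : v_19(x) = 0}. Here v_19(68) = v_19(num) − v_19(den) = 0; compare against these criteria.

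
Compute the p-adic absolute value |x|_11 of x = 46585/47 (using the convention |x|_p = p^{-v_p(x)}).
|46585/47|_11 = 1/1331

Step 1 — compute v_11(x) by factoring powers of 11 out of the numerator and denominator: v_11(46585/47) = 3. Step 2 — apply |x|_p = p^{-v_p(x)} = 11^{-3} = 1/1331.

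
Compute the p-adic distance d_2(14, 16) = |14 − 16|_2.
d_2(14, 16) = 1/2

Step 1 — x − y = 14 − 16 = -2. Step 2 — v_2(-2) = 1 (factor: -2 = −(2^1 · 1); the sign does not affect v_p). Step 3 — |x − y|_2 = 2^{-1} = 1/2.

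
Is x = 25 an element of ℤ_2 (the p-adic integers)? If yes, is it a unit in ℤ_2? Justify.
x ∈ ℤ_2^× (unit); v_2(x) = 0

ℤ_2 = {x ∈ ℚ_2 : v_2(x) ≥ 0} and ℤ_2^× = {x ∈ ℤ_2 : v_2(x) = 0}. Here v_2(25) = v_2(num) − v_2(den) = 0; compare against these criteria.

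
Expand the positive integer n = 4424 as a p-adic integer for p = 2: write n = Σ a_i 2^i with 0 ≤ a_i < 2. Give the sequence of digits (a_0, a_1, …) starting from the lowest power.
(a_0, a_1, …) = (0, 0, 0, 1, 0, 0, 1, 0, 1, 0, 0, 0, 1)

Repeated division by 2 gives the digits low-to-high: 4424 = 1·2^3 + 1·2^6 + 1·2^8 + 1·2^12. Digit sequence: (0, 0, 0, 1, 0, 0, 1, 0, 1, 0, 0, 0, 1).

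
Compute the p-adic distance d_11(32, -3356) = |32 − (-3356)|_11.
d_11(32, -3356) = 1/121

Step 1 — x − y = 32 − (-3356) = 3388. Step 2 — v_11(3388) = 2 (factor: 3388 = (11^2 · 28); the sign does not affect v_p). Step 3 — |x − y|_11 = 11^{-2} = 1/121.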